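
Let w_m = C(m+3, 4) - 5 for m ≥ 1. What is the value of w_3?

10

C(6, 4) = 15, so w_3 = 10.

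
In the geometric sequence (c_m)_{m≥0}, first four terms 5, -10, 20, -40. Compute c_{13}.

-40960

Common ratio r = -2.
c_m = 5·(-2)^(m-0).
c_{13} = 5·(-2)^13 = -40960.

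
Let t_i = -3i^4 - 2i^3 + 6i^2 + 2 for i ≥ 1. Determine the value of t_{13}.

-89061

t_{13} = -3·13^4 - 2·13^3 + 6·13^2 + 2 = -89061.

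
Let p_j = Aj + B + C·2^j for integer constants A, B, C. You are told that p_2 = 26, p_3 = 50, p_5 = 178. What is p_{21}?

The three given values yield: 2A + B + 4C = 26; 3A + B + 8C = 50; 5A + B + 32C = 178.
Subtracting the first from the second: A + 4C = 24.
Subtracting the second from the third: 2A + 24C = 128.
Solving: C = 5, A = 4, then B = -2.
So p_j = 4·j + (-2) + 5·2^j; at j=21 this is 10485842.

10485842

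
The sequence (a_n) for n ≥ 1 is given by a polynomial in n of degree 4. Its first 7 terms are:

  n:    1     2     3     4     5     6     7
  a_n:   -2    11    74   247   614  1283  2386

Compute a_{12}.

1st diffs: 13, 63, 173, 367, 669, 1103.
2nd diffs: 50, 110, 194, 302, 434.
3rd diffs: 60, 84, 108, 132.
4th diffs: 24, 24, 24 (constant).
So a_n = n^4 - 2n - 1.
Evaluating at n = 12 gives a_{12} = 20711.

20711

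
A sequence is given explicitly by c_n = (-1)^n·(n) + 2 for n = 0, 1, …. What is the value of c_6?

(-1)^6 = 1; n at n=6 is 6; so c_6 = 8.

8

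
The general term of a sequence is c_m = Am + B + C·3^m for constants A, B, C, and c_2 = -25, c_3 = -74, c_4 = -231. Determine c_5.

-712

Write the equations: 2A + B + 9C = -25; 3A + B + 27C = -74; 4A + B + 81C = -231.
Subtracting the first from the second: A + 18C = -49.
Subtracting the second from the third: A + 54C = -157.
Solving: C = -3, A = 5, then B = -8.
Hence c_5 = 5·5 + (-8) + (-3)·243 = -712.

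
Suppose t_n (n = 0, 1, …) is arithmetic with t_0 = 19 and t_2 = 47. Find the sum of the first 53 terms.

20299

Common difference d = (47 - 19) / (2 - 0) = 14.
t_n = 19 + (n - 0)·14.
t_{52} = 747; S = 53·(19 + 747)/2 = 20299.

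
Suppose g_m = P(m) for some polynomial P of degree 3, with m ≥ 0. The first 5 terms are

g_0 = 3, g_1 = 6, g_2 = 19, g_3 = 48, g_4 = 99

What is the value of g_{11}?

1st diffs: 3, 13, 29, 51.
2nd diffs: 10, 16, 22.
3rd diffs: 6, 6 (constant).
So g_m = m^3 + 2m^2 + 3.
Evaluating at m = 11 gives g_{11} = 1576.

1576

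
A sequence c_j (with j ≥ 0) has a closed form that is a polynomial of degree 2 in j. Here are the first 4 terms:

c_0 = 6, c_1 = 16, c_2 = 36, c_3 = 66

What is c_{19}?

1906

1st diffs: 10, 20, 30.
2nd diffs: 10, 10 (constant).
Newton forward-difference form: c_j = 6 + 10·C(j,1) + 10·C(j,2).
At j = 19: j = 19, so c_{19} = 6 + 190 + 1710 = 1906.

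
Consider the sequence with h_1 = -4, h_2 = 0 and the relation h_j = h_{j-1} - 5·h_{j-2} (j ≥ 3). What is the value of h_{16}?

-11180

Iterate the recurrence:
h_3 = 20, h_4 = 20, h_5 = -80, …, h_{13} = 50620, h_{14} = -60480, h_{15} = -313580, h_{16} = -11180.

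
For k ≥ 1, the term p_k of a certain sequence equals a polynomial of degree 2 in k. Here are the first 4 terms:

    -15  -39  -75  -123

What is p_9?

-543

1st diffs: -24, -36, -48.
2nd diffs: -12, -12 (constant).
So p_k = -6k^2 - 6k - 3.
Evaluating at k = 9 gives p_9 = -543.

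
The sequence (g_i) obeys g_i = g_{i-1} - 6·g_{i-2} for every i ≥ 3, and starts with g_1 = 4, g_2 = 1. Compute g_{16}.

-444629

Iterate the recurrence:
g_3 = -23, g_4 = -29, g_5 = 109, …, g_{13} = -133571, g_{14} = 249211, g_{15} = 1050637, g_{16} = -444629.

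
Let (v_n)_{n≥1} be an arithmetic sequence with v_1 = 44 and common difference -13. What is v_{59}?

v_n = 44 + (n - 1)·(-13).
v_{59} = 44 + 58·(-13) = -710.

-710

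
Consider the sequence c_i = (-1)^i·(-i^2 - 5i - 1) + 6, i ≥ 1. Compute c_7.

91

(-1)^7 = -1; -i^2 - 5i - 1 at i=7 is -85; so c_7 = 91.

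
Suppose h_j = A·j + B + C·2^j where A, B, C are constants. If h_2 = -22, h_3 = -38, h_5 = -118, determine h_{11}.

Plug in j = 2, 3, 5: 2A + B + 4C = -22; 3A + B + 8C = -38; 5A + B + 32C = -118.
Subtracting the first from the second: A + 4C = -16.
Subtracting the second from the third: 2A + 24C = -80.
Solving: C = -3, A = -4, then B = -2.
Hence h_{11} = -4·11 + (-2) + (-3)·2048 = -6190.

-6190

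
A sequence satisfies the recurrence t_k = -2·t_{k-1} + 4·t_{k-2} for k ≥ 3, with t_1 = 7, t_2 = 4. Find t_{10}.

-40448

Compute successive terms:
t_3 = 20; t_4 = -24; t_5 = 128; t_6 = -352; t_7 = 1216; t_8 = -3840; t_9 = 12544; t_{10} = -40448.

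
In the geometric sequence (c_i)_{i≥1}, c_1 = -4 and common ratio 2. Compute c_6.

-128

c_i = (-4)·2^(i-1).
c_6 = (-4)·2^5 = -128.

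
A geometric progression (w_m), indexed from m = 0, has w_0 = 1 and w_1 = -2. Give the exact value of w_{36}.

68719476736

Common ratio r = -2.
w_m = 1·(-2)^(m-0).
w_{36} = 1·(-2)^36 = 68719476736.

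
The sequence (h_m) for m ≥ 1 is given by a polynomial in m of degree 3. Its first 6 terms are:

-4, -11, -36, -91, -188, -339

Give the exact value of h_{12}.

-3051

1st diffs: -7, -25, -55, -97, -151.
2nd diffs: -18, -30, -42, -54.
3rd diffs: -12, -12, -12 (constant).
Newton forward-difference form: h_m = -4 + (-7)·C(m-1,1) + (-18)·C(m-1,2) + (-12)·C(m-1,3).
At m = 12: m-1 = 11, so h_{12} = -4 - 77 - 990 - 1980 = -3051.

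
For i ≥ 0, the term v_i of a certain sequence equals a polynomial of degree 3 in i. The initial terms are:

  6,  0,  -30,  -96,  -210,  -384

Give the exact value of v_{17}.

-11520

1st diffs: -6, -30, -66, -114, -174.
2nd diffs: -24, -36, -48, -60.
3rd diffs: -12, -12, -12 (constant).
So v_i = -2i^3 - 6i^2 + 2i + 6.
Evaluating at i = 17 gives v_{17} = -11520.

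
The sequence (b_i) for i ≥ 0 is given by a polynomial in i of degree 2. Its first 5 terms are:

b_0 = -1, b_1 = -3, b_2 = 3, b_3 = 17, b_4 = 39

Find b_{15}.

1st diffs: -2, 6, 14, 22.
2nd diffs: 8, 8, 8 (constant).
So b_i = 4i^2 - 6i - 1.
Evaluating at i = 15 gives b_{15} = 809.

809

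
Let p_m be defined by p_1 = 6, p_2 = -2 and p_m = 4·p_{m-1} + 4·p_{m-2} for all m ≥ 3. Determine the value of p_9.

155136

Applying the relation repeatedly:
p_3 = 16; p_4 = 56; p_5 = 288; p_6 = 1376; p_7 = 6656; p_8 = 32128; p_9 = 155136.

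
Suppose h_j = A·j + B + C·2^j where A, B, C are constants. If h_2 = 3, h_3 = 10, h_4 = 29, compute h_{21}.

6291352

The three given values yield: 2A + B + 4C = 3; 3A + B + 8C = 10; 4A + B + 16C = 29.
Subtracting the first from the second: A + 4C = 7.
Subtracting the second from the third: A + 8C = 19.
Solving: C = 3, A = -5, then B = 1.
Hence h_{21} = -5·21 + 1 + 3·2097152 = 6291352.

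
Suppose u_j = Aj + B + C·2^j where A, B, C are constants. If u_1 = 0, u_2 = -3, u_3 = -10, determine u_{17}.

Write the equations: A + B + 2C = 0; 2A + B + 4C = -3; 3A + B + 8C = -10.
Subtracting the first from the second: A + 2C = -3.
Subtracting the second from the third: A + 4C = -7.
Solving: C = -2, A = 1, then B = 3.
So u_j = 1·j + 3 + (-2)·2^j; at j=17 this is -262124.

-262124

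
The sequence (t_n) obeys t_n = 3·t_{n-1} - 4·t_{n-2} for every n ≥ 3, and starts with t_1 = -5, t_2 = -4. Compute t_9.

Iterate the recurrence:
t_3 = 8, t_4 = 40, t_5 = 88, t_6 = 104, t_7 = -40, t_8 = -536, t_9 = -1448.

-1448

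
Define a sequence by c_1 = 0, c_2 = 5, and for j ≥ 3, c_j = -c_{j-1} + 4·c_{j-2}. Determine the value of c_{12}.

Iterate the recurrence:
c_3 = -5  c_4 = 25  c_5 = -45  c_6 = 145  c_7 = -325  c_8 = 905  c_9 = -2205  c_{10} = 5825  c_{11} = -14645  c_{12} = 37945.

37945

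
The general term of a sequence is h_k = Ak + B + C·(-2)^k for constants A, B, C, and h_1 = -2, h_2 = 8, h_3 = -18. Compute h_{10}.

2032

The three given values yield: A + B - 2C = -2; 2A + B + 4C = 8; 3A + B - 8C = -18.
Subtracting the first from the second: A + 6C = 10.
Subtracting the second from the third: A - 12C = -26.
Solving: C = 2, A = -2, then B = 4.
Therefore h_{10} = -20 + 4 + 2·1024 = 2032.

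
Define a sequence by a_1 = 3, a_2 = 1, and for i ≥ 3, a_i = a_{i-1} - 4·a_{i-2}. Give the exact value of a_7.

Compute successive terms:
a_3 = -11;  a_4 = -15;  a_5 = 29;  a_6 = 89;  a_7 = -27.

-27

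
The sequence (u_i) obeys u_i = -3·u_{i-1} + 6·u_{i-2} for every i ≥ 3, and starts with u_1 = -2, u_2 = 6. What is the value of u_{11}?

Applying the relation repeatedly:
u_3 = -30; u_4 = 126; u_5 = -558; u_6 = 2430; u_7 = -10638; u_8 = 46494; u_9 = -203310; u_{10} = 888894; u_{11} = -3886542.

-3886542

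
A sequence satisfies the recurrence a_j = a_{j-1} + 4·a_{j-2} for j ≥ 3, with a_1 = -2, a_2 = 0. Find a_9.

-1448

a_3 = -8, a_4 = -8, a_5 = -40, a_6 = -72, a_7 = -232, a_8 = -520, a_9 = -1448.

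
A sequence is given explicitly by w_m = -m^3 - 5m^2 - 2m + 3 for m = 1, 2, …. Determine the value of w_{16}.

-5405

w_{16} = -1·16^3 - 5·16^2 - 2·16 + 3 = -5405.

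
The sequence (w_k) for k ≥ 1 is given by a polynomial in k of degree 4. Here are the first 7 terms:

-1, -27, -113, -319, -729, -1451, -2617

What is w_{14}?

-39339

1st diffs: -26, -86, -206, -410, -722, -1166.
2nd diffs: -60, -120, -204, -312, -444.
3rd diffs: -60, -84, -108, -132.
4th diffs: -24, -24, -24 (constant).
Newton forward-difference form: w_k = -1 + (-26)·C(k-1,1) + (-60)·C(k-1,2) + (-60)·C(k-1,3) + (-24)·C(k-1,4).
At k = 14: k-1 = 13, so w_{14} = -1 - 338 - 4680 - 17160 - 17160 = -39339.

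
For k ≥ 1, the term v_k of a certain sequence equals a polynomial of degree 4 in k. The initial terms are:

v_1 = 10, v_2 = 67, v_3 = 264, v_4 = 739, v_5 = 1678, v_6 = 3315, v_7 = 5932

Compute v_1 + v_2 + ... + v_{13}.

1st diffs: 57, 197, 475, 939, 1637, 2617.
2nd diffs: 140, 278, 464, 698, 980.
3rd diffs: 138, 186, 234, 282.
4th diffs: 48, 48, 48 (constant).
So v_k = 2k^4 + 3k^3 + 2k^2 + 3.
Continuing: …, 9859, 15474, 23203, 33520, …, v_{13} = 64054.
Summing k = 1..13 (13 terms) gives 205062.

205062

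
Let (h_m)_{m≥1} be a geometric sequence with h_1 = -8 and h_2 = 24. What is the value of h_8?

Common ratio r = -3.
h_m = (-8)·(-3)^(m-1).
h_8 = (-8)·(-3)^7 = 17496.

17496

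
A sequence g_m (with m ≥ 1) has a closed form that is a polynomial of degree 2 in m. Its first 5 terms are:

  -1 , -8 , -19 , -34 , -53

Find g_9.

-169

1st diffs: -7, -11, -15, -19.
2nd diffs: -4, -4, -4 (constant).
Newton forward-difference form: g_m = -1 + (-7)·C(m-1,1) + (-4)·C(m-1,2).
At m = 9: m-1 = 8, so g_9 = -1 - 56 - 112 = -169.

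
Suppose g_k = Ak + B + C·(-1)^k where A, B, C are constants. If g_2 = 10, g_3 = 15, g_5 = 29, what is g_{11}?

71

Plug in k = 2, 3, 5: 2A + B + C = 10; 3A + B - C = 15; 5A + B - C = 29.
Subtracting the first from the second: A - 2C = 5.
Subtracting the second from the third: 2A = 14.
Solving: C = 1, A = 7, then B = -5.
Hence g_{11} = 7·11 + (-5) + 1·(-1) = 71.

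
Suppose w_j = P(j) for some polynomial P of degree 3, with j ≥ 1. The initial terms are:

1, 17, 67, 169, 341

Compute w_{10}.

2881

1st diffs: 16, 50, 102, 172.
2nd diffs: 34, 52, 70.
3rd diffs: 18, 18 (constant).
So w_j = 3j^3 - j^2 - 2j + 1.
Evaluating at j = 10 gives w_{10} = 2881.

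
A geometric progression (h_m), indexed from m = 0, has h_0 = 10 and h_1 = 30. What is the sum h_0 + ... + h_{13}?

23914840

Common ratio r = 3.
h_m = 10·3^(m-0).
S = 10·(3^14 - 1)/(3 - 1) = 10·(4782969 - 1)/(2) = 23914840.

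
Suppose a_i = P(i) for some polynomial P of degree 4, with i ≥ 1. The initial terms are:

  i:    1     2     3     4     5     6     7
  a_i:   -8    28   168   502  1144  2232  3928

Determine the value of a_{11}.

20872

1st diffs: 36, 140, 334, 642, 1088, 1696.
2nd diffs: 104, 194, 308, 446, 608.
3rd diffs: 90, 114, 138, 162.
4th diffs: 24, 24, 24 (constant).
Newton forward-difference form: a_i = -8 + 36·C(i-1,1) + 104·C(i-1,2) + 90·C(i-1,3) + 24·C(i-1,4).
At i = 11: i-1 = 10, so a_{11} = -8 + 360 + 4680 + 10800 + 5040 = 20872.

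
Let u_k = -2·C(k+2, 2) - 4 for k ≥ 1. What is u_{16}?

-310

C(18, 2) = 153, so u_{16} = -310.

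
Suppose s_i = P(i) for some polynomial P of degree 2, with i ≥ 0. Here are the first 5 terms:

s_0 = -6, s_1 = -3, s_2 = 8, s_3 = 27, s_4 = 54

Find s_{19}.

1419

1st diffs: 3, 11, 19, 27.
2nd diffs: 8, 8, 8 (constant).
Newton forward-difference form: s_i = -6 + 3·C(i,1) + 8·C(i,2).
At i = 19: i = 19, so s_{19} = -6 + 57 + 1368 = 1419.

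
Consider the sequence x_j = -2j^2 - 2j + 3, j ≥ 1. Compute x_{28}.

x_{28} = -2·28^2 - 2·28 + 3 = -1621.

-1621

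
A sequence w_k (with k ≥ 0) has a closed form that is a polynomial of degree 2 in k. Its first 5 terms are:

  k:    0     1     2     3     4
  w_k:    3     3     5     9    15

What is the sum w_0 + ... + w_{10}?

1st diffs: 0, 2, 4, 6.
2nd diffs: 2, 2, 2 (constant).
So w_k = k^2 - k + 3.
Continuing: …, 23, 33, 45, 59, …, w_{10} = 93.
Summing k = 0..10 (11 terms) gives 363.

363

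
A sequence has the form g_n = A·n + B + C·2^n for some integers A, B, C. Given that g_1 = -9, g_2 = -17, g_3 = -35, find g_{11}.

Write the equations: A + B + 2C = -9; 2A + B + 4C = -17; 3A + B + 8C = -35.
Subtracting the first from the second: A + 2C = -8.
Subtracting the second from the third: A + 4C = -18.
Solving: C = -5, A = 2, then B = -1.
So g_n = 2·n + (-1) + (-5)·2^n; at n=11 this is -10219.

-10219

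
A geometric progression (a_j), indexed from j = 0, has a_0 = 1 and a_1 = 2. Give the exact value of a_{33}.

Common ratio r = 2.
a_j = 1·2^(j-0).
a_{33} = 1·2^33 = 8589934592.

8589934592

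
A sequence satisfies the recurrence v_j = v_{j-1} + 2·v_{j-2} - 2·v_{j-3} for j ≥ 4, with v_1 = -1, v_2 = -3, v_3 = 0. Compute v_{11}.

Iterate the recurrence:
v_4 = -4, v_5 = 2, v_6 = -6, v_7 = 6, v_8 = -10, v_9 = 14, v_{10} = -18, v_{11} = 30.

30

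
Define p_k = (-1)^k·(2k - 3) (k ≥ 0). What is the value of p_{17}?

(-1)^17 = -1; 2k - 3 at k=17 is 31; so p_{17} = -31.

-31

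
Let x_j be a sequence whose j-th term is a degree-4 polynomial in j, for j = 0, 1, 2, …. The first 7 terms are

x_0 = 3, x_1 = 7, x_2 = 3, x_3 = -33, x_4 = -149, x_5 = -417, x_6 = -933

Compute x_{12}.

1st diffs: 4, -4, -36, -116, -268, -516.
2nd diffs: -8, -32, -80, -152, -248.
3rd diffs: -24, -48, -72, -96.
4th diffs: -24, -24, -24 (constant).
Newton forward-difference form: x_j = 3 + 4·C(j,1) + (-8)·C(j,2) + (-24)·C(j,3) + (-24)·C(j,4).
At j = 12: j = 12, so x_{12} = 3 + 48 - 528 - 5280 - 11880 = -17637.

-17637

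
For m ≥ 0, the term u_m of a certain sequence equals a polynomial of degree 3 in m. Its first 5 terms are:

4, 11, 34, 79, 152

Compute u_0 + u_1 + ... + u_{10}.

5049

1st diffs: 7, 23, 45, 73.
2nd diffs: 16, 22, 28.
3rd diffs: 6, 6 (constant).
Newton forward-difference form: u_m = 4 + 7·C(m,1) + 16·C(m,2) + 6·C(m,3).
Continuing: …, 259, 406, 599, 844, …, u_{10} = 1514.
Summing m = 0..10 (11 terms) gives 5049.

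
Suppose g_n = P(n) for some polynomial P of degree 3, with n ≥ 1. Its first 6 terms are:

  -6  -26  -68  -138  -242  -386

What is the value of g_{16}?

-5346

1st diffs: -20, -42, -70, -104, -144.
2nd diffs: -22, -28, -34, -40.
3rd diffs: -6, -6, -6 (constant).
So g_n = -n^3 - 5n^2 + 2n - 2.
Evaluating at n = 16 gives g_{16} = -5346.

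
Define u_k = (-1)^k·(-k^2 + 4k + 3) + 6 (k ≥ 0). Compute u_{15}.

168

(-1)^15 = -1; -k^2 + 4k + 3 at k=15 is -162; so u_{15} = 168.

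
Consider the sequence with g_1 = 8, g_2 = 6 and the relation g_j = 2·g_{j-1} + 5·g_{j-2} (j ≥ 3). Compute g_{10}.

248246

g_3 = 52  g_4 = 134  g_5 = 528  g_6 = 1726  g_7 = 6092  g_8 = 20814  g_9 = 72088  g_{10} = 248246.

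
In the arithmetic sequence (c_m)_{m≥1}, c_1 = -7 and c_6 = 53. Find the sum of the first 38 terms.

8170

Common difference d = (53 - (-7)) / (6 - 1) = 12.
c_m = -7 + (m - 1)·12.
c_{38} = 437; S = 38·(-7 + 437)/2 = 8170.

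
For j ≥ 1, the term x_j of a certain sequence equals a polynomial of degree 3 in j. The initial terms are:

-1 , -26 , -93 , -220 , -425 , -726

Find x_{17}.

1st diffs: -25, -67, -127, -205, -301.
2nd diffs: -42, -60, -78, -96.
3rd diffs: -18, -18, -18 (constant).
Newton forward-difference form: x_j = -1 + (-25)·C(j-1,1) + (-42)·C(j-1,2) + (-18)·C(j-1,3).
At j = 17: j-1 = 16, so x_{17} = -1 - 400 - 5040 - 10080 = -15521.

-15521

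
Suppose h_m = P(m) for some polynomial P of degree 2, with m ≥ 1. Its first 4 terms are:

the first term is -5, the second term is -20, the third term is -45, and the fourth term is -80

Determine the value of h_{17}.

-1445

1st diffs: -15, -25, -35.
2nd diffs: -10, -10 (constant).
Newton forward-difference form: h_m = -5 + (-15)·C(m-1,1) + (-10)·C(m-1,2).
At m = 17: m-1 = 16, so h_{17} = -5 - 240 - 1200 = -1445.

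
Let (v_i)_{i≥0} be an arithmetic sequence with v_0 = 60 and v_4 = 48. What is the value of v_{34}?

-42

Common difference d = (48 - 60) / (4 - 0) = -3.
v_i = 60 + (i - 0)·(-3).
v_{34} = 60 + 34·(-3) = -42.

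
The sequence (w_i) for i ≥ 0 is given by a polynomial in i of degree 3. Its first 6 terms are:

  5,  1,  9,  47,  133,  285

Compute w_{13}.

1st diffs: -4, 8, 38, 86, 152.
2nd diffs: 12, 30, 48, 66.
3rd diffs: 18, 18, 18 (constant).
So w_i = 3i^3 - 3i^2 - 4i + 5.
Evaluating at i = 13 gives w_{13} = 6037.

6037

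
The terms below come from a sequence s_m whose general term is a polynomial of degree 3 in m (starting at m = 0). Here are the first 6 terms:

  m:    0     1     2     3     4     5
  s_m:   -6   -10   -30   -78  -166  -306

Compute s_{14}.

1st diffs: -4, -20, -48, -88, -140.
2nd diffs: -16, -28, -40, -52.
3rd diffs: -12, -12, -12 (constant).
So s_m = -2m^3 - 2m^2 - 6.
Evaluating at m = 14 gives s_{14} = -5886.

-5886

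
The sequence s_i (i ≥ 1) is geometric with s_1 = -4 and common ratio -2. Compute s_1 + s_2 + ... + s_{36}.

s_i = (-4)·(-2)^(i-1).
S = (-4)·((-2)^36 - 1)/(-2 - 1) = (-4)·(68719476736 - 1)/(-3) = 91625968980.

91625968980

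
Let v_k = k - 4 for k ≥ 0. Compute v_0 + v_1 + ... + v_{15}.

Over k = 0..15: Σk = 120.
Total = (1)·120 + (-4)·16 = 56.

56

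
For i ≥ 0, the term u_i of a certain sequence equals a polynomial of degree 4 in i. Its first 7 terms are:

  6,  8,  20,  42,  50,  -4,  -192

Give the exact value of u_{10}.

-4564

1st diffs: 2, 12, 22, 8, -54, -188.
2nd diffs: 10, 10, -14, -62, -134.
3rd diffs: 0, -24, -48, -72.
4th diffs: -24, -24, -24 (constant).
So u_i = -i^4 + 6i^3 - 6i^2 + 3i + 6.
Evaluating at i = 10 gives u_{10} = -4564.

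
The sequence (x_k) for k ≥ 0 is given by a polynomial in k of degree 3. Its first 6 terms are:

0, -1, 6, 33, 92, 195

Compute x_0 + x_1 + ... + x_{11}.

7634

1st diffs: -1, 7, 27, 59, 103.
2nd diffs: 8, 20, 32, 44.
3rd diffs: 12, 12, 12 (constant).
So x_k = 2k^3 - 2k^2 - k.
Continuing: …, 354, 581, 888, 1287, …, x_{11} = 2409.
Summing k = 0..11 (12 terms) gives 7634.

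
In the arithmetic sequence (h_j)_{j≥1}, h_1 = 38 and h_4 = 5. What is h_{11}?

Common difference d = (5 - 38) / (4 - 1) = -11.
h_j = 38 + (j - 1)·(-11).
h_{11} = 38 + 10·(-11) = -72.

-72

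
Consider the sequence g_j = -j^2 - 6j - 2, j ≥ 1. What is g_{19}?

g_{19} = -1·19^2 - 6·19 - 2 = -477.

-477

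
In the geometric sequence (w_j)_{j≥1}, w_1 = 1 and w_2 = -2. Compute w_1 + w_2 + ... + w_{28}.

-89478485

Common ratio r = -2.
w_j = 1·(-2)^(j-1).
S = 1·((-2)^28 - 1)/(-2 - 1) = 1·(268435456 - 1)/(-3) = -89478485.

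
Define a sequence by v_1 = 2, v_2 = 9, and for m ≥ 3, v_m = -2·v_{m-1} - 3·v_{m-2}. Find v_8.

57

Iterate the recurrence:
v_3 = -24;  v_4 = 21;  v_5 = 30;  v_6 = -123;  v_7 = 156;  v_8 = 57.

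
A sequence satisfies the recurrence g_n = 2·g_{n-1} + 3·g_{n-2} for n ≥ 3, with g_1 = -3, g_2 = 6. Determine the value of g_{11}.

44283

g_3 = 3; g_4 = 24; g_5 = 57; g_6 = 186; g_7 = 543; g_8 = 1644; g_9 = 4917; g_{10} = 14766; g_{11} = 44283.
(Characteristic roots are 3 and -1.)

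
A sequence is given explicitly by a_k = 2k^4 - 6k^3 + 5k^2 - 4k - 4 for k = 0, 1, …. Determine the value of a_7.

2957

a_7 = 2·7^4 - 6·7^3 + 5·7^2 - 4·7 - 4 = 2957.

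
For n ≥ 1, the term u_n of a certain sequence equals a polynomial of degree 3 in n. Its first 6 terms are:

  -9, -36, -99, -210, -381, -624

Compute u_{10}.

-2556

1st diffs: -27, -63, -111, -171, -243.
2nd diffs: -36, -48, -60, -72.
3rd diffs: -12, -12, -12 (constant).
Newton forward-difference form: u_n = -9 + (-27)·C(n-1,1) + (-36)·C(n-1,2) + (-12)·C(n-1,3).
At n = 10: n-1 = 9, so u_{10} = -9 - 243 - 1296 - 1008 = -2556.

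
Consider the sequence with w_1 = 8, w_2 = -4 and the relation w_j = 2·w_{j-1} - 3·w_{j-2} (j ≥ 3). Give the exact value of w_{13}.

Compute successive terms:
w_3 = -32  w_4 = -52  w_5 = -8  …  w_{10} = -1636  w_{11} = -1664  w_{12} = 1580  w_{13} = 8152.

8152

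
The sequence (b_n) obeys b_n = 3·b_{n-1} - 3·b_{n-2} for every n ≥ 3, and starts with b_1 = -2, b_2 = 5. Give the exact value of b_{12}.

b_3 = 21; b_4 = 48; b_5 = 81; b_6 = 99; b_7 = 54; b_8 = -135; b_9 = -567; b_{10} = -1296; b_{11} = -2187; b_{12} = -2673.

-2673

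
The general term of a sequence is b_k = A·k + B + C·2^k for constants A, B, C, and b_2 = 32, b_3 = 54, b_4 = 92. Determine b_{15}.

131166

At k = 2, 3, 4: 2A + B + 4C = 32; 3A + B + 8C = 54; 4A + B + 16C = 92.
Subtracting the first from the second: A + 4C = 22.
Subtracting the second from the third: A + 8C = 38.
Solving: C = 4, A = 6, then B = 4.
So b_k = 6·k + 4 + 4·2^k; at k=15 this is 131166.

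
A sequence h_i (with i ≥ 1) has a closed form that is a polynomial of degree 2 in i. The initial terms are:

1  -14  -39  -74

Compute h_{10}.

1st diffs: -15, -25, -35.
2nd diffs: -10, -10 (constant).
Newton forward-difference form: h_i = 1 + (-15)·C(i-1,1) + (-10)·C(i-1,2).
At i = 10: i-1 = 9, so h_{10} = 1 - 135 - 360 = -494.

-494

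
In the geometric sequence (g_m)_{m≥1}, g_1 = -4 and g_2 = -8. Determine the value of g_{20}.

Common ratio r = 2.
g_m = (-4)·2^(m-1).
g_{20} = (-4)·2^19 = -2097152.

-2097152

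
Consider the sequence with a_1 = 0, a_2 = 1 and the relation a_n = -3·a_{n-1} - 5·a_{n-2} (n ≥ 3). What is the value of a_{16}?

Iterate the recurrence:
a_3 = -3  a_4 = 4  a_5 = 3  …  a_{13} = 5328  a_{14} = -20879  a_{15} = 35997  a_{16} = -3596.

-3596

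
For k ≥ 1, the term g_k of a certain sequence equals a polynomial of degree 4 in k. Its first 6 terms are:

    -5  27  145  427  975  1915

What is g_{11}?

1st diffs: 32, 118, 282, 548, 940.
2nd diffs: 86, 164, 266, 392.
3rd diffs: 78, 102, 126.
4th diffs: 24, 24 (constant).
Newton forward-difference form: g_k = -5 + 32·C(k-1,1) + 86·C(k-1,2) + 78·C(k-1,3) + 24·C(k-1,4).
At k = 11: k-1 = 10, so g_{11} = -5 + 320 + 3870 + 9360 + 5040 = 18585.

18585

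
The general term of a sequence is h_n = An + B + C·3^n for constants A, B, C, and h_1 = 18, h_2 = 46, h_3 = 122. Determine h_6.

2942

The three given values yield: A + B + 3C = 18; 2A + B + 9C = 46; 3A + B + 27C = 122.
Subtracting the first from the second: A + 6C = 28.
Subtracting the second from the third: A + 18C = 76.
Solving: C = 4, A = 4, then B = 2.
Hence h_6 = 4·6 + 2 + 4·729 = 2942.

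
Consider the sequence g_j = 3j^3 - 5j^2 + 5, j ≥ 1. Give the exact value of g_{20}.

22005

g_{20} = 3·20^3 - 5·20^2 + 5 = 22005.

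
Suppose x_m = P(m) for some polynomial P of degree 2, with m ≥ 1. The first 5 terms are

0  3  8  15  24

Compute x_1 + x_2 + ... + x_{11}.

1st diffs: 3, 5, 7, 9.
2nd diffs: 2, 2, 2 (constant).
So x_m = m^2 - 1.
Continuing: …, 35, 48, 63, 80, …, x_{11} = 120.
Summing m = 1..11 (11 terms) gives 495.

495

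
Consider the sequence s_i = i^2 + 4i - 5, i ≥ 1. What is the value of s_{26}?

775

s_{26} = 1·26^2 + 4·26 - 5 = 775.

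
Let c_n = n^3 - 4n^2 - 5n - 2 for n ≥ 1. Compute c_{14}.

1888

c_{14} = 1·14^3 - 4·14^2 - 5·14 - 2 = 1888.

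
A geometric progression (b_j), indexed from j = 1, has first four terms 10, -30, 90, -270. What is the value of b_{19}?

Common ratio r = -3.
b_j = 10·(-3)^(j-1).
b_{19} = 10·(-3)^18 = 3874204890.

3874204890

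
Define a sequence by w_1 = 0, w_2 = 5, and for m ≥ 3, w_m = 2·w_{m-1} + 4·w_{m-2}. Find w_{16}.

49971200

Compute successive terms:
w_3 = 10  w_4 = 40  w_5 = 120  …  w_{13} = 1474560  w_{14} = 4771840  w_{15} = 15441920  w_{16} = 49971200.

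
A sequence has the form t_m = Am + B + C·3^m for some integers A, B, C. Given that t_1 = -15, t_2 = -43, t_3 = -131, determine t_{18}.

-1937102411

The three given values yield: A + B + 3C = -15; 2A + B + 9C = -43; 3A + B + 27C = -131.
Subtracting the first from the second: A + 6C = -28.
Subtracting the second from the third: A + 18C = -88.
Solving: C = -5, A = 2, then B = -2.
Hence t_{18} = 2·18 + (-2) + (-5)·387420489 = -1937102411.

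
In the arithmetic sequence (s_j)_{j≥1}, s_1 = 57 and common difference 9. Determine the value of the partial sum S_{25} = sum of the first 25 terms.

4125

s_j = 57 + (j - 1)·9.
s_{25} = 273; S = 25·(57 + 273)/2 = 4125.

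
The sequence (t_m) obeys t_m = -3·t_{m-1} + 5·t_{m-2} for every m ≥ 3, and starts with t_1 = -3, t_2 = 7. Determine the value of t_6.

Step forward from the initial values:
t_3 = -36; t_4 = 143; t_5 = -609; t_6 = 2542.

2542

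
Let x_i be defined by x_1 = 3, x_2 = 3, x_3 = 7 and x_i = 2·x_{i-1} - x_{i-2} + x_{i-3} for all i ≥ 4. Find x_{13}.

Compute successive terms:
x_4 = 14; x_5 = 24; x_6 = 41; x_7 = 72; x_8 = 127; x_9 = 223; x_{10} = 391; x_{11} = 686; x_{12} = 1204; x_{13} = 2113.

2113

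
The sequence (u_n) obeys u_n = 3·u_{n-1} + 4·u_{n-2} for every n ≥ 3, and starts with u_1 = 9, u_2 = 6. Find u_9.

Iterate the recurrence:
u_3 = 54;  u_4 = 186;  u_5 = 774;  u_6 = 3066;  u_7 = 12294;  u_8 = 49146;  u_9 = 196614.
(Characteristic roots are 4 and -1.)

196614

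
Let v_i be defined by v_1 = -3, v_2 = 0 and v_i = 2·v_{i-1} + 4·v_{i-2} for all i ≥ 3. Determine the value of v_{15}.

Iterate the recurrence:
v_3 = -12;  v_4 = -24;  v_5 = -96;  …;  v_{12} = -337920;  v_{13} = -1093632;  v_{14} = -3538944;  v_{15} = -11452416.

-11452416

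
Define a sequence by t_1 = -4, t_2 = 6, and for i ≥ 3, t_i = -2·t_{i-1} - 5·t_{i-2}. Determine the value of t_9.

Step forward from the initial values:
t_3 = 8, t_4 = -46, t_5 = 52, t_6 = 126, t_7 = -512, t_8 = 394, t_9 = 1772.

1772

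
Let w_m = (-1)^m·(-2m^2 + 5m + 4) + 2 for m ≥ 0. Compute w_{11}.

185

(-1)^11 = -1; -2m^2 + 5m + 4 at m=11 is -183; so w_{11} = 185.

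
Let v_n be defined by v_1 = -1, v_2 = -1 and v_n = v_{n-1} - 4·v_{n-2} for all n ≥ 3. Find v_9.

Applying the relation repeatedly:
v_3 = 3, v_4 = 7, v_5 = -5, v_6 = -33, v_7 = -13, v_8 = 119, v_9 = 171.

171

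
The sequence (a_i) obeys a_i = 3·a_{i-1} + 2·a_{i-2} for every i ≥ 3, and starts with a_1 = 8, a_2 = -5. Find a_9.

Iterate the recurrence:
a_3 = 1; a_4 = -7; a_5 = -19; a_6 = -71; a_7 = -251; a_8 = -895; a_9 = -3187.

-3187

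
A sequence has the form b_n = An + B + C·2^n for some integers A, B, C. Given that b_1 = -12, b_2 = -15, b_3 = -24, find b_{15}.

-98268

Write the equations: A + B + 2C = -12; 2A + B + 4C = -15; 3A + B + 8C = -24.
Subtracting the first from the second: A + 2C = -3.
Subtracting the second from the third: A + 4C = -9.
Solving: C = -3, A = 3, then B = -9.
So b_n = 3·n + (-9) + (-3)·2^n; at n=15 this is -98268.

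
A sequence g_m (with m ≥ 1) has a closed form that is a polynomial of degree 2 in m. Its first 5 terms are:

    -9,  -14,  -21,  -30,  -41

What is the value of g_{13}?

1st diffs: -5, -7, -9, -11.
2nd diffs: -2, -2, -2 (constant).
So g_m = -m^2 - 2m - 6.
Evaluating at m = 13 gives g_{13} = -201.

-201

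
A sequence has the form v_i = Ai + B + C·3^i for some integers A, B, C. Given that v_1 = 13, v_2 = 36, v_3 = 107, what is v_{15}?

57395615

The three given values yield: A + B + 3C = 13; 2A + B + 9C = 36; 3A + B + 27C = 107.
Subtracting the first from the second: A + 6C = 23.
Subtracting the second from the third: A + 18C = 71.
Solving: C = 4, A = -1, then B = 2.
So v_i = -1·i + 2 + 4·3^i; at i=15 this is 57395615.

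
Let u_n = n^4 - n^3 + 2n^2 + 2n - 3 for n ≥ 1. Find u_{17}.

u_{17} = 1·17^4 - 1·17^3 + 2·17^2 + 2·17 - 3 = 79217.

79217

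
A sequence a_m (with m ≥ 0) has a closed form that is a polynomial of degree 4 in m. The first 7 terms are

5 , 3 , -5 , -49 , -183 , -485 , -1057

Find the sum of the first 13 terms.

1st diffs: -2, -8, -44, -134, -302, -572.
2nd diffs: -6, -36, -90, -168, -270.
3rd diffs: -30, -54, -78, -102.
4th diffs: -24, -24, -24 (constant).
Newton forward-difference form: a_m = 5 + (-2)·C(m,1) + (-6)·C(m,2) + (-30)·C(m,3) + (-24)·C(m,4).
Continuing: …, -2025, -3539, -5773, -8925, …, a_{12} = -18895.
Summing m = 0..12 (13 terms) gives -54145.

-54145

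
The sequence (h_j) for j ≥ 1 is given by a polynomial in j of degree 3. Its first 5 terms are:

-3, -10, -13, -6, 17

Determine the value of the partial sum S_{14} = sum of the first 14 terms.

6783

1st diffs: -7, -3, 7, 23.
2nd diffs: 4, 10, 16.
3rd diffs: 6, 6 (constant).
So h_j = j^3 - 4j^2 - 2j + 2.
Continuing: …, 62, 135, 242, 389, …, h_{14} = 1934.
Summing j = 1..14 (14 terms) gives 6783.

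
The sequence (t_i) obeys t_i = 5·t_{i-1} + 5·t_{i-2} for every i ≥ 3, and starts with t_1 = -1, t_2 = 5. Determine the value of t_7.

24875

Applying the relation repeatedly:
t_3 = 20  t_4 = 125  t_5 = 725  t_6 = 4250  t_7 = 24875.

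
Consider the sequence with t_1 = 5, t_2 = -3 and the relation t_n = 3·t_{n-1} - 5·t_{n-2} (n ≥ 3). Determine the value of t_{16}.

Iterate the recurrence:
t_3 = -34  t_4 = -87  t_5 = -91  …  t_{13} = -8491  t_{14} = 195837  t_{15} = 629966  t_{16} = 910713.

910713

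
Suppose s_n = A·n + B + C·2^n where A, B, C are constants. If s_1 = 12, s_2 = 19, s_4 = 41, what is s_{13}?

8262

At n = 1, 2, 4: A + B + 2C = 12; 2A + B + 4C = 19; 4A + B + 16C = 41.
Subtracting the first from the second: A + 2C = 7.
Subtracting the second from the third: 2A + 12C = 22.
Solving: C = 1, A = 5, then B = 5.
Therefore s_{13} = 65 + 5 + 1·8192 = 8262.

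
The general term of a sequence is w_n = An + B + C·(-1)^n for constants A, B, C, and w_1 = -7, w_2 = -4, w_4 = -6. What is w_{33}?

The three given values yield: A + B - C = -7; 2A + B + C = -4; 4A + B + C = -6.
Subtracting the first from the second: A + 2C = 3.
Subtracting the second from the third: 2A = -2.
Solving: C = 2, A = -1, then B = -4.
Hence w_{33} = -1·33 + (-4) + 2·(-1) = -39.

-39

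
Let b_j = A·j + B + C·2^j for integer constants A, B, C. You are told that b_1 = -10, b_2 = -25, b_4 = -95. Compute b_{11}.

-10290

At j = 1, 2, 4: A + B + 2C = -10; 2A + B + 4C = -25; 4A + B + 16C = -95.
Subtracting the first from the second: A + 2C = -15.
Subtracting the second from the third: 2A + 12C = -70.
Solving: C = -5, A = -5, then B = 5.
Therefore b_{11} = -55 + 5 + (-5)·2048 = -10290.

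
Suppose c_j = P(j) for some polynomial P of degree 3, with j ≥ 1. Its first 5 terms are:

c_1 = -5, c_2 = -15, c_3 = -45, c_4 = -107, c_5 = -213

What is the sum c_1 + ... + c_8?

-2280

1st diffs: -10, -30, -62, -106.
2nd diffs: -20, -32, -44.
3rd diffs: -12, -12 (constant).
So c_j = -2j^3 + 2j^2 - 2j - 3.
Continuing: -375, -605, -915.
Summing j = 1..8 (8 terms) gives -2280.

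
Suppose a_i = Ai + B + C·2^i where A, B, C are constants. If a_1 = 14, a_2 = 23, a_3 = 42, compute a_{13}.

The three given values yield: A + B + 2C = 14; 2A + B + 4C = 23; 3A + B + 8C = 42.
Subtracting the first from the second: A + 2C = 9.
Subtracting the second from the third: A + 4C = 19.
Solving: C = 5, A = -1, then B = 5.
So a_i = -1·i + 5 + 5·2^i; at i=13 this is 40952.

40952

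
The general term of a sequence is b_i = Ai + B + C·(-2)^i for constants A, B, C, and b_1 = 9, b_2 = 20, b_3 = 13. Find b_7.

Plug in i = 1, 2, 3: A + B - 2C = 9; 2A + B + 4C = 20; 3A + B - 8C = 13.
Subtracting the first from the second: A + 6C = 11.
Subtracting the second from the third: A - 12C = -7.
Solving: C = 1, A = 5, then B = 6.
So b_i = 5·i + 6 + 1·(-2)^i; at i=7 this is -87.

-87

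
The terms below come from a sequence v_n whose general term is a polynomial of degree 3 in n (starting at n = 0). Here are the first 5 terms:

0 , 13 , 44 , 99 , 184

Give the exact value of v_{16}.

5728

1st diffs: 13, 31, 55, 85.
2nd diffs: 18, 24, 30.
3rd diffs: 6, 6 (constant).
Newton forward-difference form: v_n = 13·C(n,1) + 18·C(n,2) + 6·C(n,3).
At n = 16: n = 16, so v_{16} = 208 + 2160 + 3360 = 5728.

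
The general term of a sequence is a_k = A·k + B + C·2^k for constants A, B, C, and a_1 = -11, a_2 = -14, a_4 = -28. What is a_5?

Plug in k = 1, 2, 4: A + B + 2C = -11; 2A + B + 4C = -14; 4A + B + 16C = -28.
Subtracting the first from the second: A + 2C = -3.
Subtracting the second from the third: 2A + 12C = -14.
Solving: C = -1, A = -1, then B = -8.
So a_k = -1·k + (-8) + (-1)·2^k; at k=5 this is -45.

-45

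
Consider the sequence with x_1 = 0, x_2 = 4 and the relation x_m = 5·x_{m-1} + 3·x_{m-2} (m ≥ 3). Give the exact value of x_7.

19040

Step forward from the initial values:
x_3 = 20, x_4 = 112, x_5 = 620, x_6 = 3436, x_7 = 19040.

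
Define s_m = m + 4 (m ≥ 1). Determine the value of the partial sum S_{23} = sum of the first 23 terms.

368

Over m = 1..23: Σm = 276.
Total = (1)·276 + (4)·23 = 368.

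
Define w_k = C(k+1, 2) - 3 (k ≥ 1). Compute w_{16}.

C(17, 2) = 136, so w_{16} = 133.

133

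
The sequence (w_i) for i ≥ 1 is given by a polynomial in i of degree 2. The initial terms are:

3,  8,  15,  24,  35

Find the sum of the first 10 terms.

495

1st diffs: 5, 7, 9, 11.
2nd diffs: 2, 2, 2 (constant).
Newton forward-difference form: w_i = 3 + 5·C(i-1,1) + 2·C(i-1,2).
Continuing: …, 48, 63, 80, 99, …, w_{10} = 120.
Summing i = 1..10 (10 terms) gives 495.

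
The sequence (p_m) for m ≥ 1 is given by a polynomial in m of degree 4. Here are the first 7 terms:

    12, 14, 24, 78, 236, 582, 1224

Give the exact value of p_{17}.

64844

1st diffs: 2, 10, 54, 158, 346, 642.
2nd diffs: 8, 44, 104, 188, 296.
3rd diffs: 36, 60, 84, 108.
4th diffs: 24, 24, 24 (constant).
Newton forward-difference form: p_m = 12 + 2·C(m-1,1) + 8·C(m-1,2) + 36·C(m-1,3) + 24·C(m-1,4).
At m = 17: m-1 = 16, so p_{17} = 12 + 32 + 960 + 20160 + 43680 = 64844.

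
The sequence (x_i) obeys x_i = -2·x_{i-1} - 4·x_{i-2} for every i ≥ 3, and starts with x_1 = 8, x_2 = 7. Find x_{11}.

Iterate the recurrence:
x_3 = -46, x_4 = 64, x_5 = 56, x_6 = -368, x_7 = 512, x_8 = 448, x_9 = -2944, x_{10} = 4096, x_{11} = 3584.

3584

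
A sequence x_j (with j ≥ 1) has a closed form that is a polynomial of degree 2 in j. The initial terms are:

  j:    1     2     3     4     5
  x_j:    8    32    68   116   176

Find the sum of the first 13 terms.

1st diffs: 24, 36, 48, 60.
2nd diffs: 12, 12, 12 (constant).
Newton forward-difference form: x_j = 8 + 24·C(j-1,1) + 12·C(j-1,2).
Continuing: …, 248, 332, 428, 536, …, x_{13} = 1088.
Summing j = 1..13 (13 terms) gives 5408.

5408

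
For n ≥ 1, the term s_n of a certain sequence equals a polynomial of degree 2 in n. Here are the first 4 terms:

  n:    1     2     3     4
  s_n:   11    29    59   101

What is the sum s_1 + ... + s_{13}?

1st diffs: 18, 30, 42.
2nd diffs: 12, 12 (constant).
Newton forward-difference form: s_n = 11 + 18·C(n-1,1) + 12·C(n-1,2).
Continuing: …, 155, 221, 299, 389, …, s_{13} = 1019.
Summing n = 1..13 (13 terms) gives 4979.

4979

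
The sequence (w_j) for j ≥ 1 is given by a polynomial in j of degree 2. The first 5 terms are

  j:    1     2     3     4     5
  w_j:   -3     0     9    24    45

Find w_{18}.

864

1st diffs: 3, 9, 15, 21.
2nd diffs: 6, 6, 6 (constant).
Newton forward-difference form: w_j = -3 + 3·C(j-1,1) + 6·C(j-1,2).
At j = 18: j-1 = 17, so w_{18} = -3 + 51 + 816 = 864.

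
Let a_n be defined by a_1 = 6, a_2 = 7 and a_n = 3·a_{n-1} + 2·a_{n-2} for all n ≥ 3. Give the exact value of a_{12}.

Compute successive terms:
a_3 = 33  a_4 = 113  a_5 = 405  a_6 = 1441  a_7 = 5133  a_8 = 18281  a_9 = 65109  a_{10} = 231889  a_{11} = 825885  a_{12} = 2941433.

2941433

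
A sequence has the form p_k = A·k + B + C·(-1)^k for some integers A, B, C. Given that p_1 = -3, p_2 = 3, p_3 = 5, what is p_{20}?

The three given values yield: A + B - C = -3; 2A + B + C = 3; 3A + B - C = 5.
Subtracting the first from the second: A + 2C = 6.
Subtracting the second from the third: A - 2C = 2.
Solving: C = 1, A = 4, then B = -6.
Therefore p_{20} = 80 + (-6) + 1·1 = 75.

75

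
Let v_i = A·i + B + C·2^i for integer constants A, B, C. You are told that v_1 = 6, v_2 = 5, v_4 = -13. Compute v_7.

-228

At i = 1, 2, 4: A + B + 2C = 6; 2A + B + 4C = 5; 4A + B + 16C = -13.
Subtracting the first from the second: A + 2C = -1.
Subtracting the second from the third: 2A + 12C = -18.
Solving: C = -2, A = 3, then B = 7.
Hence v_7 = 3·7 + 7 + (-2)·128 = -228.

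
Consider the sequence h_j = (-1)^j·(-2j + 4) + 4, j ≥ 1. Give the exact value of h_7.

14

(-1)^7 = -1; -2j + 4 at j=7 is -10; so h_7 = 14.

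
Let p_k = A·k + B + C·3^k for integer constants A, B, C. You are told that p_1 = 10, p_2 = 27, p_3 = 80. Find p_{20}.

At k = 1, 2, 3: A + B + 3C = 10; 2A + B + 9C = 27; 3A + B + 27C = 80.
Subtracting the first from the second: A + 6C = 17.
Subtracting the second from the third: A + 18C = 53.
Solving: C = 3, A = -1, then B = 2.
So p_k = -1·k + 2 + 3·3^k; at k=20 this is 10460353185.

10460353185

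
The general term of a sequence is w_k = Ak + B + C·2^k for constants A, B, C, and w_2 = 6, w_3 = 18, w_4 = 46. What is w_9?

2010

The three given values yield: 2A + B + 4C = 6; 3A + B + 8C = 18; 4A + B + 16C = 46.
Subtracting the first from the second: A + 4C = 12.
Subtracting the second from the third: A + 8C = 28.
Solving: C = 4, A = -4, then B = -2.
So w_k = -4·k + (-2) + 4·2^k; at k=9 this is 2010.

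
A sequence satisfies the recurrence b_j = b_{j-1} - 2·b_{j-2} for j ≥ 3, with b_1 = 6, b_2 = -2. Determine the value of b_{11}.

226

Compute successive terms:
b_3 = -14; b_4 = -10; b_5 = 18; b_6 = 38; b_7 = 2; b_8 = -74; b_9 = -78; b_{10} = 70; b_{11} = 226.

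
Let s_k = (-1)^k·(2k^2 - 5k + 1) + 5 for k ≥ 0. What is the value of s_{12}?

234

(-1)^12 = 1; 2k^2 - 5k + 1 at k=12 is 229; so s_{12} = 234.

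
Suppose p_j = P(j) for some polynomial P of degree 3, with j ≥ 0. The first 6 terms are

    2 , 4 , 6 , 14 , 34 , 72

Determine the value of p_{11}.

1014

1st diffs: 2, 2, 8, 20, 38.
2nd diffs: 0, 6, 12, 18.
3rd diffs: 6, 6, 6 (constant).
Newton forward-difference form: p_j = 2 + 2·C(j,1) + 6·C(j,3).
At j = 11: j = 11, so p_{11} = 2 + 22 + 990 = 1014.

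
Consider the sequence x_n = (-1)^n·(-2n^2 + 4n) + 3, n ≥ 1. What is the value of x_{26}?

(-1)^26 = 1; -2n^2 + 4n at n=26 is -1248; so x_{26} = -1245.

-1245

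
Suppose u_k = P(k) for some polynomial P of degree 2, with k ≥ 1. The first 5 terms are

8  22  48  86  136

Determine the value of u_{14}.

1126

1st diffs: 14, 26, 38, 50.
2nd diffs: 12, 12, 12 (constant).
Newton forward-difference form: u_k = 8 + 14·C(k-1,1) + 12·C(k-1,2).
At k = 14: k-1 = 13, so u_{14} = 8 + 182 + 936 = 1126.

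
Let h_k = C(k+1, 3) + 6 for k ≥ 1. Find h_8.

C(9, 3) = 84, so h_8 = 90.

90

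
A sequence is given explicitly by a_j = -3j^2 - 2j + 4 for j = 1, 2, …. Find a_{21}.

a_{21} = -3·21^2 - 2·21 + 4 = -1361.

-1361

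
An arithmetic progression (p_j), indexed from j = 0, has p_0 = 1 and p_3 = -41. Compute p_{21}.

Common difference d = (-41 - 1) / (3 - 0) = -14.
p_j = 1 + (j - 0)·(-14).
p_{21} = 1 + 21·(-14) = -293.

-293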